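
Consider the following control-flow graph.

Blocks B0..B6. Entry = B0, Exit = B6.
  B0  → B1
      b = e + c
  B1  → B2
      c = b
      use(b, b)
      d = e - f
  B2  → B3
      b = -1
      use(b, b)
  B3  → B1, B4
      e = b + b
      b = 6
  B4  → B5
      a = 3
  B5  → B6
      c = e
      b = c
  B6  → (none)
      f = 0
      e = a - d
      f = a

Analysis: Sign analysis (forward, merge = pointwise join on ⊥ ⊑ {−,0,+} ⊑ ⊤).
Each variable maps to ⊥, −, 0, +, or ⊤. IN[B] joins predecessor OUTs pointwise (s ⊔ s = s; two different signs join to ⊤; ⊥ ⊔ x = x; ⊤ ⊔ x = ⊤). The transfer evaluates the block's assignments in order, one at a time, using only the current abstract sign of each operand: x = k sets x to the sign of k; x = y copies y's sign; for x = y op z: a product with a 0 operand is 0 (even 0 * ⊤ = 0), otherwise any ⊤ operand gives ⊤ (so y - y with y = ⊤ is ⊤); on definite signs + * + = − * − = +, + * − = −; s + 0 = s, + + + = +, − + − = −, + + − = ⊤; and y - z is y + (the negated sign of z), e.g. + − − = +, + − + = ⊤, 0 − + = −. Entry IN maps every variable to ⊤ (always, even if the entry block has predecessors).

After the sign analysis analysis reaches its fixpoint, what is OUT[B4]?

Per-block solution:
  B0:   IN=(all ⊤)   OUT=(all ⊤)
  B1:   IN=(all ⊤)   OUT=(all ⊤)
  B2:   IN=(all ⊤)   OUT={b:-; rest ⊤}
  B3:   IN={b:-; rest ⊤}   OUT={b:+, e:-; rest ⊤}
  B4:   IN={b:+, e:-; rest ⊤}   OUT={a:+, b:+, e:-; rest ⊤}
  B5:   IN={a:+, b:+, e:-; rest ⊤}   OUT={a:+, b:-, c:-, e:-; rest ⊤}
  B6:   IN={a:+, b:-, c:-, e:-; rest ⊤}   OUT={a:+, b:-, c:-, f:+; rest ⊤}

Merge at B4: IN[B4] = OUT[B3] = {a: ⊤, b: +, c: ⊤, d: ⊤, e: -, f: ⊤}
Applying B4's transfer function to that IN value gives OUT[B4] (row B4 above).

Answer: {a: +, b: +, c: ⊤, d: ⊤, e: -, f: ⊤}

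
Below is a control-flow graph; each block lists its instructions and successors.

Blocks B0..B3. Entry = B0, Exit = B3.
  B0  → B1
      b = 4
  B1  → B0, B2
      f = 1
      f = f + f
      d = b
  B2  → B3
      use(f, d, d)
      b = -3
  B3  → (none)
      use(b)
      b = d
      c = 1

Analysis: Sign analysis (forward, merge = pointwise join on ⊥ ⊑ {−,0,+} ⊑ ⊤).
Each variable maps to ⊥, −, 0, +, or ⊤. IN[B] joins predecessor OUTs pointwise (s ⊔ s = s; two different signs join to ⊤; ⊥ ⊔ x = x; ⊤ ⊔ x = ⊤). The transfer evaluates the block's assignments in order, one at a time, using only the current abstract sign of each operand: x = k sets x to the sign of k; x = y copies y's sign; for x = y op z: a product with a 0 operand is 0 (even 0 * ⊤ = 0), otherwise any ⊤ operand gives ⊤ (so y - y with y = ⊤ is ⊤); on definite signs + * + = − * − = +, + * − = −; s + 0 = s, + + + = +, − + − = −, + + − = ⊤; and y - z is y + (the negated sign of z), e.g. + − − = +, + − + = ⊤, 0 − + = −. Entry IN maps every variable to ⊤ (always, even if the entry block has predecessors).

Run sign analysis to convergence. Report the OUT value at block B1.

Answer: {a: ⊤, b: +, c: ⊤, d: +, e: ⊤, f: +}

Working:
Per-block solution:
  B0:   IN=(all ⊤)   OUT={b:+; rest ⊤}
  B1:   IN={b:+; rest ⊤}   OUT={b:+, d:+, f:+; rest ⊤}
  B2:   IN={b:+, d:+, f:+; rest ⊤}   OUT={b:-, d:+, f:+; rest ⊤}
  B3:   IN={b:-, d:+, f:+; rest ⊤}   OUT={b:+, c:+, d:+, f:+; rest ⊤}

Merge at B1: IN[B1] = OUT[B0] = {a: ⊤, b: +, c: ⊤, d: ⊤, e: ⊤, f: ⊤}
Applying B1's transfer function to that IN value gives OUT[B1] (row B1 above).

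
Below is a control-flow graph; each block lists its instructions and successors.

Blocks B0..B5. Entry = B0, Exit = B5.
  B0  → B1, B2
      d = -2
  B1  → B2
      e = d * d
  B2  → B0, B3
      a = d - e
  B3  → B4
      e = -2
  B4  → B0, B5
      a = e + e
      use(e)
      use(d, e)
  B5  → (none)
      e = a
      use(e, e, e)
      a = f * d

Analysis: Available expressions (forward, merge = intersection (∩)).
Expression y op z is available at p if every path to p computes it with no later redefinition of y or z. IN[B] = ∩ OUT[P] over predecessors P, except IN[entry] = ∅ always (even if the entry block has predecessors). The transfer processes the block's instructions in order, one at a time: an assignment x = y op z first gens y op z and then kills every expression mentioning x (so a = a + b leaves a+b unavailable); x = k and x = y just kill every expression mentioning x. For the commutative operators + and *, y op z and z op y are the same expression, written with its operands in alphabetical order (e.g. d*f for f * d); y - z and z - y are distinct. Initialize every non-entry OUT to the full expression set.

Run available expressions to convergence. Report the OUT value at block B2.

Converged values:
  B0:  IN={}  OUT={}
  B1:  IN={}  OUT={d*d}
  B2:  IN={}  OUT={d-e}
  B3:  IN={d-e}  OUT={}
  B4:  IN={}  OUT={e+e}
  B5:  IN={e+e}  OUT={d*f}

Merge at B2: IN[B2] = OUT[B0] ∩ OUT[B1] = {}
Applying B2's transfer function to that IN value gives OUT[B2] (row B2 above).

Answer: {d-e}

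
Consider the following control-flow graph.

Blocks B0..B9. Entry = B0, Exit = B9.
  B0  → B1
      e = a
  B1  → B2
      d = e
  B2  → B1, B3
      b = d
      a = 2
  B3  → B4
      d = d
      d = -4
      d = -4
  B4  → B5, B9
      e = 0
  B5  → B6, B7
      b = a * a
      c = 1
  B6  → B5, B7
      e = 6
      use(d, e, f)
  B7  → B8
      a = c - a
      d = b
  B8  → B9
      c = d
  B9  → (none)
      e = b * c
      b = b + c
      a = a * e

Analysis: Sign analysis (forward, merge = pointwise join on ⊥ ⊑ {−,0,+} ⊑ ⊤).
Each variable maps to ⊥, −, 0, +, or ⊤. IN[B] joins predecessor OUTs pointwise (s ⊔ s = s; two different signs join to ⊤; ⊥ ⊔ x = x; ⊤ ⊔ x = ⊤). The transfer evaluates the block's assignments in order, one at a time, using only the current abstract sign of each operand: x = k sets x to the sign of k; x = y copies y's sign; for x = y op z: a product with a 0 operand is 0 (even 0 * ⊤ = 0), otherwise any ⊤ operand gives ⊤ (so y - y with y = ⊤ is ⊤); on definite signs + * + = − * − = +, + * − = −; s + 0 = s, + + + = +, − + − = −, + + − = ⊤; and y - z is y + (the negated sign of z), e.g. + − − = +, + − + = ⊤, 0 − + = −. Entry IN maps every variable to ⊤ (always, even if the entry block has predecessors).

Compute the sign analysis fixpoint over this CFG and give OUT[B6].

Per-block solution:
  B0:  IN=(all ⊤)  OUT=(all ⊤)
  B1:  IN=(all ⊤)  OUT=(all ⊤)
  B2:  IN=(all ⊤)  OUT={a:+; rest ⊤}
  B3:  IN={a:+; rest ⊤}  OUT={a:+, d:-; rest ⊤}
  B4:  IN={a:+, d:-; rest ⊤}  OUT={a:+, d:-, e:0; rest ⊤}
  B5:  IN={a:+, d:-; rest ⊤}  OUT={a:+, b:+, c:+, d:-; rest ⊤}
  B6:  IN={a:+, b:+, c:+, d:-; rest ⊤}  OUT={a:+, b:+, c:+, d:-, e:+; rest ⊤}
  B7:  IN={a:+, b:+, c:+, d:-; rest ⊤}  OUT={b:+, c:+, d:+; rest ⊤}
  B8:  IN={b:+, c:+, d:+; rest ⊤}  OUT={b:+, c:+, d:+; rest ⊤}
  B9:  IN=(all ⊤)  OUT=(all ⊤)

Merge at B6: IN[B6] = OUT[B5] = {a: +, b: +, c: +, d: -, e: ⊤, f: ⊤}
Applying B6's transfer function to that IN value gives OUT[B6] (row B6 above).

Answer: {a: +, b: +, c: +, d: -, e: +, f: ⊤}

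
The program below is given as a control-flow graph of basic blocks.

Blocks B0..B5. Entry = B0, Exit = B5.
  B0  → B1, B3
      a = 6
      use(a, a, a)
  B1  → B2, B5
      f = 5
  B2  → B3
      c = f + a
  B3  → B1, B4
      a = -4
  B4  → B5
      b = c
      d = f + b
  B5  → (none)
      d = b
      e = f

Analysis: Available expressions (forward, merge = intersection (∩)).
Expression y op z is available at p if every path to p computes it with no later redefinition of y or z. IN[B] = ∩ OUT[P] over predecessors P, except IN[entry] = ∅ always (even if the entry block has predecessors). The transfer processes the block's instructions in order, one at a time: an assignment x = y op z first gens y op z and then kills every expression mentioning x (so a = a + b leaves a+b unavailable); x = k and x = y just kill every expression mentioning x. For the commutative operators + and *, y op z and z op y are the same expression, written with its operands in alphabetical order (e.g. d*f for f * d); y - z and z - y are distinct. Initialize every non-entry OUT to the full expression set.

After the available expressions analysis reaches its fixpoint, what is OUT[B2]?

Answer: {a+f}

Trace:
Converged values:
  B0: | IN={} | OUT={}
  B1: | IN={} | OUT={}
  B2: | IN={} | OUT={a+f}
  B3: | IN={} | OUT={}
  B4: | IN={} | OUT={b+f}
  B5: | IN={} | OUT={}

Merge at B2: IN[B2] = OUT[B1] = {}
Applying B2's transfer function to that IN value gives OUT[B2] (row B2 above).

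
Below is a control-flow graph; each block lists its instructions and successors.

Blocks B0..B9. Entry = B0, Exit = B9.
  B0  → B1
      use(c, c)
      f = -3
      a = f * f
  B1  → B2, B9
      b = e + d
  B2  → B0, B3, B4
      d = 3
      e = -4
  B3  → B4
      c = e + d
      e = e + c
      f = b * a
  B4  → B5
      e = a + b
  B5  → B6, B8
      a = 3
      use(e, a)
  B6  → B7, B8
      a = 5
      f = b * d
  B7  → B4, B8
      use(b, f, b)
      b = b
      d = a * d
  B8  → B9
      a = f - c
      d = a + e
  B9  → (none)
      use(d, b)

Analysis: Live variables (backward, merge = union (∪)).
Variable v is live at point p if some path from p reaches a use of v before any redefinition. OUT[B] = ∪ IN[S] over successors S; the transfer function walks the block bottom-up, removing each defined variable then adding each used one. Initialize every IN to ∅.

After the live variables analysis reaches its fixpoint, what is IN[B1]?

Answer: {a, c, d, e, f}

Trace:
Fixpoint table:
  B0:  IN={c, d, e}  OUT={a, c, d, e, f}
  B1:  IN={a, c, d, e, f}  OUT={a, b, c, d, f}
  B2:  IN={a, b, c, f}  OUT={a, b, c, d, e, f}
  B3:  IN={a, b, d, e}  OUT={a, b, c, d, f}
  B4:  IN={a, b, c, d, f}  OUT={b, c, d, e, f}
  B5:  IN={b, c, d, e, f}  OUT={b, c, d, e, f}
  B6:  IN={b, c, d, e}  OUT={a, b, c, d, e, f}
  B7:  IN={a, b, c, d, e, f}  OUT={a, b, c, d, e, f}
  B8:  IN={b, c, e, f}  OUT={b, d}
  B9:  IN={b, d}  OUT={}

Merge at B1: OUT[B1] = IN[B2] ⊔ IN[B9] = {a, b, c, d, f}
Applying B1's transfer function to that OUT value gives IN[B1] (row B1 above).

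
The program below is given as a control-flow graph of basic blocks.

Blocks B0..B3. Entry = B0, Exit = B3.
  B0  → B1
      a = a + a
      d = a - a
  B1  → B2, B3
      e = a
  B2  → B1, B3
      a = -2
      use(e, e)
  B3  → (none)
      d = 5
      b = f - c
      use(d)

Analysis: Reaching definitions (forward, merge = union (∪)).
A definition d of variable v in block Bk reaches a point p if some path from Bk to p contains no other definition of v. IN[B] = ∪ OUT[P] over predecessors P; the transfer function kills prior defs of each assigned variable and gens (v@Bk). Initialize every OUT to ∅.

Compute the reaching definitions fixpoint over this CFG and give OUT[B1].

Answer: {a@B0, a@B2, d@B0, e@B1}

Trace:
Fixpoint table:
  B0: | IN={} | OUT={a@B0, d@B0}
  B1: | IN={a@B0, a@B2, d@B0, e@B1} | OUT={a@B0, a@B2, d@B0, e@B1}
  B2: | IN={a@B0, a@B2, d@B0, e@B1} | OUT={a@B2, d@B0, e@B1}
  B3: | IN={a@B0, a@B2, d@B0, e@B1} | OUT={a@B0, a@B2, b@B3, d@B3, e@B1}

Merge at B1: IN[B1] = OUT[B0] ⊔ OUT[B2] = {a@B0, a@B2, d@B0, e@B1}
Applying B1's transfer function to that IN value gives OUT[B1] (row B1 above).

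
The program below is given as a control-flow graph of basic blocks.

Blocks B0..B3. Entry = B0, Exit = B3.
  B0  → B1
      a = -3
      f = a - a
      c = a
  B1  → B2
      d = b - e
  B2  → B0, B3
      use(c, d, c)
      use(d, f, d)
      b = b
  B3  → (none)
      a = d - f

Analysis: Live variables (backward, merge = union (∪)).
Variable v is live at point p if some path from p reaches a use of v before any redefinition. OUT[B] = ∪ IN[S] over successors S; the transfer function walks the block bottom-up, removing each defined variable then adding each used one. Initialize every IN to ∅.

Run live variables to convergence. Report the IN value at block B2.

Answer: {b, c, d, e, f}

Trace:
Converged values:
  B0:  IN={b, e}  OUT={b, c, e, f}
  B1:  IN={b, c, e, f}  OUT={b, c, d, e, f}
  B2:  IN={b, c, d, e, f}  OUT={b, d, e, f}
  B3:  IN={d, f}  OUT={}

Merge at B2: OUT[B2] = IN[B0] ⊔ IN[B3] = {b, d, e, f}
Applying B2's transfer function to that OUT value gives IN[B2] (row B2 above).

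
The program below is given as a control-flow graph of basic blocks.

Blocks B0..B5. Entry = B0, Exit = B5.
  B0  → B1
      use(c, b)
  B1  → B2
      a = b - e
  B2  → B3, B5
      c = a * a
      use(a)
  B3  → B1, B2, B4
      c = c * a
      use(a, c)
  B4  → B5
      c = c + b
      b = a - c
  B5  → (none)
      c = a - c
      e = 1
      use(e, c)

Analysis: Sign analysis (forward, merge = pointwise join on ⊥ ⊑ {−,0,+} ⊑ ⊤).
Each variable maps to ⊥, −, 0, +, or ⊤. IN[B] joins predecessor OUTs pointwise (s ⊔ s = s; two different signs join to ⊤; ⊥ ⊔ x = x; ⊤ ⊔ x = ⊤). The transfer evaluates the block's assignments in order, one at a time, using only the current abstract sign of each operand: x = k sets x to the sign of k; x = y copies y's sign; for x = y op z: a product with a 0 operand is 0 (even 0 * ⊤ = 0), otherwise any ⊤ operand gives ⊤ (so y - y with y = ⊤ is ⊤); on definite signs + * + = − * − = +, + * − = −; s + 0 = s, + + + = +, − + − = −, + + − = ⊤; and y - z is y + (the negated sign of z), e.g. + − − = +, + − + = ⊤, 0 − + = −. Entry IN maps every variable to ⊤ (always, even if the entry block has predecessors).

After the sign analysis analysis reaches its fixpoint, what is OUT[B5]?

Fixpoint table:
  B0: | IN=(all ⊤) | OUT=(all ⊤)
  B1: | IN=(all ⊤) | OUT=(all ⊤)
  B2: | IN=(all ⊤) | OUT=(all ⊤)
  B3: | IN=(all ⊤) | OUT=(all ⊤)
  B4: | IN=(all ⊤) | OUT=(all ⊤)
  B5: | IN=(all ⊤) | OUT={e:+; rest ⊤}

Merge at B5: IN[B5] = OUT[B2] ⊔ OUT[B4] = {a: ⊤, b: ⊤, c: ⊤, d: ⊤, e: ⊤, f: ⊤}
Applying B5's transfer function to that IN value gives OUT[B5] (row B5 above).

Answer: {a: ⊤, b: ⊤, c: ⊤, d: ⊤, e: +, f: ⊤}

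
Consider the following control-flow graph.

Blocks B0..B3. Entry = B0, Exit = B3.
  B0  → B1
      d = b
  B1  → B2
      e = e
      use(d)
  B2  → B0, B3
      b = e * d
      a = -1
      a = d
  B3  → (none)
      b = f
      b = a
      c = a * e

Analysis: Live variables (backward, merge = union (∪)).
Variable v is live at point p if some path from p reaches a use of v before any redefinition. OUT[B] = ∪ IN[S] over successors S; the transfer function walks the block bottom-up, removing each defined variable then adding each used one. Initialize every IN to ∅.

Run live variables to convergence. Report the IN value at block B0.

Answer: {b, e, f}

Derivation:
Converged values:
  B0:   IN={b, e, f}   OUT={d, e, f}
  B1:   IN={d, e, f}   OUT={d, e, f}
  B2:   IN={d, e, f}   OUT={a, b, e, f}
  B3:   IN={a, e, f}   OUT={}

Merge at B0: OUT[B0] = IN[B1] = {d, e, f}
Applying B0's transfer function to that OUT value gives IN[B0] (row B0 above).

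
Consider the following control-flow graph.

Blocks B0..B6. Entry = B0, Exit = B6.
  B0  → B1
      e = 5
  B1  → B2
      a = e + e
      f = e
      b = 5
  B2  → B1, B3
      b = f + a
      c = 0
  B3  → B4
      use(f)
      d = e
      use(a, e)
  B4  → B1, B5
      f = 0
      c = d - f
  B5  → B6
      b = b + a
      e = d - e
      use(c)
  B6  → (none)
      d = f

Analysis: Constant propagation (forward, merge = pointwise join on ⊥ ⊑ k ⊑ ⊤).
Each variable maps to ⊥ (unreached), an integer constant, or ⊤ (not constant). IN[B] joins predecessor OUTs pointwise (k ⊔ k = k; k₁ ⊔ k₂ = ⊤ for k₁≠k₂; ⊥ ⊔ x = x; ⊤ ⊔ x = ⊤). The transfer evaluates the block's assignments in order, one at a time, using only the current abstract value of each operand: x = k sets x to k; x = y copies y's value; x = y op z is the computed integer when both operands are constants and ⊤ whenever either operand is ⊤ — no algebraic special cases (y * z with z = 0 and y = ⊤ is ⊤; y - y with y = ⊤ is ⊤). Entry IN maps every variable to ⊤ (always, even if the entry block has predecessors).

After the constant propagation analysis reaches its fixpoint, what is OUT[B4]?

Converged values:
  B0:   IN=(all ⊤)   OUT={e:5; rest ⊤}
  B1:   IN={e:5; rest ⊤}   OUT={a:10, b:5, e:5, f:5; rest ⊤}
  B2:   IN={a:10, b:5, e:5, f:5; rest ⊤}   OUT={a:10, b:15, c:0, e:5, f:5; rest ⊤}
  B3:   IN={a:10, b:15, c:0, e:5, f:5; rest ⊤}   OUT={a:10, b:15, c:0, d:5, e:5, f:5; rest ⊤}
  B4:   IN={a:10, b:15, c:0, d:5, e:5, f:5; rest ⊤}   OUT={a:10, b:15, c:5, d:5, e:5, f:0; rest ⊤}
  B5:   IN={a:10, b:15, c:5, d:5, e:5, f:0; rest ⊤}   OUT={a:10, b:25, c:5, d:5, e:0, f:0; rest ⊤}
  B6:   IN={a:10, b:25, c:5, d:5, e:0, f:0; rest ⊤}   OUT={a:10, b:25, c:5, d:0, e:0, f:0; rest ⊤}

Merge at B4: IN[B4] = OUT[B3] = {a: 10, b: 15, c: 0, d: 5, e: 5, f: 5}
Applying B4's transfer function to that IN value gives OUT[B4] (row B4 above).

Answer: {a: 10, b: 15, c: 5, d: 5, e: 5, f: 0}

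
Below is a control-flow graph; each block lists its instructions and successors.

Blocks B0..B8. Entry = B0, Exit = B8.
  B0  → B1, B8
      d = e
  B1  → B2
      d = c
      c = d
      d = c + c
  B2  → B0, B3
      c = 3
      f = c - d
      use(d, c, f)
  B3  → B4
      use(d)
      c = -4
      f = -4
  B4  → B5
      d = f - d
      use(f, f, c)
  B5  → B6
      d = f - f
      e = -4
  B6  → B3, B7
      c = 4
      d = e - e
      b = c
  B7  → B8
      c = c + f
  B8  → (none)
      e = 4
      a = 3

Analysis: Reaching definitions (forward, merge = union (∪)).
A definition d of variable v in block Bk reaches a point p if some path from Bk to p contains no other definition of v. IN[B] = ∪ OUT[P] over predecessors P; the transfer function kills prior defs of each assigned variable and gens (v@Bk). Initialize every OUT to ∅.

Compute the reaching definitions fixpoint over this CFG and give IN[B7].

Fixpoint table:
  B0:   IN={c@B2, d@B1, f@B2}   OUT={c@B2, d@B0, f@B2}
  B1:   IN={c@B2, d@B0, f@B2}   OUT={c@B1, d@B1, f@B2}
  B2:   IN={c@B1, d@B1, f@B2}   OUT={c@B2, d@B1, f@B2}
  B3:   IN={b@B6, c@B2, c@B6, d@B1, d@B6, e@B5, f@B2, f@B3}   OUT={b@B6, c@B3, d@B1, d@B6, e@B5, f@B3}
  B4:   IN={b@B6, c@B3, d@B1, d@B6, e@B5, f@B3}   OUT={b@B6, c@B3, d@B4, e@B5, f@B3}
  B5:   IN={b@B6, c@B3, d@B4, e@B5, f@B3}   OUT={b@B6, c@B3, d@B5, e@B5, f@B3}
  B6:   IN={b@B6, c@B3, d@B5, e@B5, f@B3}   OUT={b@B6, c@B6, d@B6, e@B5, f@B3}
  B7:   IN={b@B6, c@B6, d@B6, e@B5, f@B3}   OUT={b@B6, c@B7, d@B6, e@B5, f@B3}
  B8:   IN={b@B6, c@B2, c@B7, d@B0, d@B6, e@B5, f@B2, f@B3}   OUT={a@B8, b@B6, c@B2, c@B7, d@B0, d@B6, e@B8, f@B2, f@B3}

Merge at B7: IN[B7] = OUT[B6] = {b@B6, c@B6, d@B6, e@B5, f@B3}

Answer: {b@B6, c@B6, d@B6, e@B5, f@B3}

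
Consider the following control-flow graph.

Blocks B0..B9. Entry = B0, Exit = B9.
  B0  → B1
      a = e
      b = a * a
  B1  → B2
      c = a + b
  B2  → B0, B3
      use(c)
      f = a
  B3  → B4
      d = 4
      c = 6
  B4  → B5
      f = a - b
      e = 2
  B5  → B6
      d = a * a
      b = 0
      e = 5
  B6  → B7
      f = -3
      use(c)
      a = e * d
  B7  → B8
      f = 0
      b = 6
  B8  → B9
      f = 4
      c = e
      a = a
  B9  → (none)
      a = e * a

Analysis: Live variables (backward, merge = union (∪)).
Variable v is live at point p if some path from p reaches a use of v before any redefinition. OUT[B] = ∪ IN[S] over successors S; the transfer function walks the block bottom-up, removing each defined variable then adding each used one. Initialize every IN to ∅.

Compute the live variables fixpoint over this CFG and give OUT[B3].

Answer: {a, b, c}

Working:
Converged values:
  B0:   IN={e}   OUT={a, b, e}
  B1:   IN={a, b, e}   OUT={a, b, c, e}
  B2:   IN={a, b, c, e}   OUT={a, b, e}
  B3:   IN={a, b}   OUT={a, b, c}
  B4:   IN={a, b, c}   OUT={a, c}
  B5:   IN={a, c}   OUT={c, d, e}
  B6:   IN={c, d, e}   OUT={a, e}
  B7:   IN={a, e}   OUT={a, e}
  B8:   IN={a, e}   OUT={a, e}
  B9:   IN={a, e}   OUT={}

Merge at B3: OUT[B3] = IN[B4] = {a, b, c}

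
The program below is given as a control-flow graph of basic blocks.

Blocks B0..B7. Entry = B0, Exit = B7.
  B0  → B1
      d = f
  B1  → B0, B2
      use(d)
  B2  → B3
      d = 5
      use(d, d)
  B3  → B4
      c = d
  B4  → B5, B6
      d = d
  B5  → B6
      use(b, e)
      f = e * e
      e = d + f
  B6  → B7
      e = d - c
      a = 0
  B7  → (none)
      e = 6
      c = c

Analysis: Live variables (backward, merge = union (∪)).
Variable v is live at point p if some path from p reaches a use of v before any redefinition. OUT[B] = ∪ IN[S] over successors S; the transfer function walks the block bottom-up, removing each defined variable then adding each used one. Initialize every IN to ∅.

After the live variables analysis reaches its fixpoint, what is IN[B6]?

Fixpoint table:
  B0: | IN={b, e, f} | OUT={b, d, e, f}
  B1: | IN={b, d, e, f} | OUT={b, e, f}
  B2: | IN={b, e} | OUT={b, d, e}
  B3: | IN={b, d, e} | OUT={b, c, d, e}
  B4: | IN={b, c, d, e} | OUT={b, c, d, e}
  B5: | IN={b, c, d, e} | OUT={c, d}
  B6: | IN={c, d} | OUT={c}
  B7: | IN={c} | OUT={}

Merge at B6: OUT[B6] = IN[B7] = {c}
Applying B6's transfer function to that OUT value gives IN[B6] (row B6 above).

Answer: {c, d}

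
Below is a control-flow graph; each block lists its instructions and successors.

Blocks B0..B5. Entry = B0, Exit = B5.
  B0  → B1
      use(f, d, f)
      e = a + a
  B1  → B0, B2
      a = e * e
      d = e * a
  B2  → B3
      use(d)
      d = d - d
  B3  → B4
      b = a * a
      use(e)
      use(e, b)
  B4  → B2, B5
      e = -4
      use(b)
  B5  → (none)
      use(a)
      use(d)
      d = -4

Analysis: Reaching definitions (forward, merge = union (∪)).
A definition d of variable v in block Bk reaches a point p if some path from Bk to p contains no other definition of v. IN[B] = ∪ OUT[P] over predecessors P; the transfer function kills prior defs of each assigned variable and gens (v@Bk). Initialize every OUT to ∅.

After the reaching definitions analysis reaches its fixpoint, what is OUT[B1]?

Fixpoint table:
  B0:  IN={a@B1, d@B1, e@B0}  OUT={a@B1, d@B1, e@B0}
  B1:  IN={a@B1, d@B1, e@B0}  OUT={a@B1, d@B1, e@B0}
  B2:  IN={a@B1, b@B3, d@B1, d@B2, e@B0, e@B4}  OUT={a@B1, b@B3, d@B2, e@B0, e@B4}
  B3:  IN={a@B1, b@B3, d@B2, e@B0, e@B4}  OUT={a@B1, b@B3, d@B2, e@B0, e@B4}
  B4:  IN={a@B1, b@B3, d@B2, e@B0, e@B4}  OUT={a@B1, b@B3, d@B2, e@B4}
  B5:  IN={a@B1, b@B3, d@B2, e@B4}  OUT={a@B1, b@B3, d@B5, e@B4}

Merge at B1: IN[B1] = OUT[B0] = {a@B1, d@B1, e@B0}
Applying B1's transfer function to that IN value gives OUT[B1] (row B1 above).

Answer: {a@B1, d@B1, e@B0}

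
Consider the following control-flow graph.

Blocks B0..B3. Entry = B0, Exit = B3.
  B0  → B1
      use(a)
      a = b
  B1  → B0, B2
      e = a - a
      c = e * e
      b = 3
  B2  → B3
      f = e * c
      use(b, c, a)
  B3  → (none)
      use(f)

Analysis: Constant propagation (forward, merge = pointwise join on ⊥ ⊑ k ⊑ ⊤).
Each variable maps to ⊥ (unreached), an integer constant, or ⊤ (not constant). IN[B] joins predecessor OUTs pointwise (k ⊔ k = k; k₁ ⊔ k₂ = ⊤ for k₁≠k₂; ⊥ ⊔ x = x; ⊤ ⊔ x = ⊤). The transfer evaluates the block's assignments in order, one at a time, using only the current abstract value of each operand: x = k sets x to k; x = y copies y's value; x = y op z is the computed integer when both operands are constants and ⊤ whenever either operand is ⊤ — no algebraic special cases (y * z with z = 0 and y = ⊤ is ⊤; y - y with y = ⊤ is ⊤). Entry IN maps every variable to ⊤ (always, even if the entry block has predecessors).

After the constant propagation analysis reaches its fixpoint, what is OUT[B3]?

Answer: {a: ⊤, b: 3, c: ⊤, d: ⊤, e: ⊤, f: ⊤}

Working:
Per-block solution:
  B0:   IN=(all ⊤)   OUT=(all ⊤)
  B1:   IN=(all ⊤)   OUT={b:3; rest ⊤}
  B2:   IN={b:3; rest ⊤}   OUT={b:3; rest ⊤}
  B3:   IN={b:3; rest ⊤}   OUT={b:3; rest ⊤}

Merge at B3: IN[B3] = OUT[B2] = {a: ⊤, b: 3, c: ⊤, d: ⊤, e: ⊤, f: ⊤}
Applying B3's transfer function to that IN value gives OUT[B3] (row B3 above).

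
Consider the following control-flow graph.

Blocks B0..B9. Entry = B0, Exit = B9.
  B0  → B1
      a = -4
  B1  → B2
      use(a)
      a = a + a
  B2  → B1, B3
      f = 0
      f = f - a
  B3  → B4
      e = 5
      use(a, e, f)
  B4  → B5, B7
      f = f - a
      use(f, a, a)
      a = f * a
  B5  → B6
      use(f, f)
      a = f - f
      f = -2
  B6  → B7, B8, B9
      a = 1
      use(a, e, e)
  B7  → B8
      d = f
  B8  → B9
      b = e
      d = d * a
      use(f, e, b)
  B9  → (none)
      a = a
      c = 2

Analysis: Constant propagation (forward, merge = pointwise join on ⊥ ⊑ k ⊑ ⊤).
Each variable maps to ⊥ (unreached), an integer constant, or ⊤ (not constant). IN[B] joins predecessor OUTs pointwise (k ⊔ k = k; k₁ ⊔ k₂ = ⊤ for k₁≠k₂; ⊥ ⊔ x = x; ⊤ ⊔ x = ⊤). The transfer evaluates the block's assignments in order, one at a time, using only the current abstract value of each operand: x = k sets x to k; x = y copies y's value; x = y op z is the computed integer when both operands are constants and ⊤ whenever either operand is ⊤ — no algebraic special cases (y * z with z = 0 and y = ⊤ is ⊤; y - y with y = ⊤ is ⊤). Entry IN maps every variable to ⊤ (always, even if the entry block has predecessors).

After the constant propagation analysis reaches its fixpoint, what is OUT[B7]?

Per-block solution:
  B0: | IN=(all ⊤) | OUT={a:-4; rest ⊤}
  B1: | IN=(all ⊤) | OUT=(all ⊤)
  B2: | IN=(all ⊤) | OUT=(all ⊤)
  B3: | IN=(all ⊤) | OUT={e:5; rest ⊤}
  B4: | IN={e:5; rest ⊤} | OUT={e:5; rest ⊤}
  B5: | IN={e:5; rest ⊤} | OUT={e:5, f:-2; rest ⊤}
  B6: | IN={e:5, f:-2; rest ⊤} | OUT={a:1, e:5, f:-2; rest ⊤}
  B7: | IN={e:5; rest ⊤} | OUT={e:5; rest ⊤}
  B8: | IN={e:5; rest ⊤} | OUT={b:5, e:5; rest ⊤}
  B9: | IN={e:5; rest ⊤} | OUT={c:2, e:5; rest ⊤}

Merge at B7: IN[B7] = OUT[B4] ⊔ OUT[B6] = {a: ⊤, b: ⊤, c: ⊤, d: ⊤, e: 5, f: ⊤}
Applying B7's transfer function to that IN value gives OUT[B7] (row B7 above).

Answer: {a: ⊤, b: ⊤, c: ⊤, d: ⊤, e: 5, f: ⊤}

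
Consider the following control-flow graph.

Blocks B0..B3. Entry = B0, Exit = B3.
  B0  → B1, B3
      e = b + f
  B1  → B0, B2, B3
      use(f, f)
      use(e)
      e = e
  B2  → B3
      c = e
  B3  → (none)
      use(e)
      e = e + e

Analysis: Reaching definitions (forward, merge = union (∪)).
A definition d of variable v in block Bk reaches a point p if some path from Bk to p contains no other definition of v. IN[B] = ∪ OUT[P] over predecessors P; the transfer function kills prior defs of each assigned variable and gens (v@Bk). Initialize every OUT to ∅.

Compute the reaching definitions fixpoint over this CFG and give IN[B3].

Per-block solution:
  B0: | IN={e@B1} | OUT={e@B0}
  B1: | IN={e@B0} | OUT={e@B1}
  B2: | IN={e@B1} | OUT={c@B2, e@B1}
  B3: | IN={c@B2, e@B0, e@B1} | OUT={c@B2, e@B3}

Merge at B3: IN[B3] = OUT[B0] ⊔ OUT[B1] ⊔ OUT[B2] = {c@B2, e@B0, e@B1}

Answer: {c@B2, e@B0, e@B1}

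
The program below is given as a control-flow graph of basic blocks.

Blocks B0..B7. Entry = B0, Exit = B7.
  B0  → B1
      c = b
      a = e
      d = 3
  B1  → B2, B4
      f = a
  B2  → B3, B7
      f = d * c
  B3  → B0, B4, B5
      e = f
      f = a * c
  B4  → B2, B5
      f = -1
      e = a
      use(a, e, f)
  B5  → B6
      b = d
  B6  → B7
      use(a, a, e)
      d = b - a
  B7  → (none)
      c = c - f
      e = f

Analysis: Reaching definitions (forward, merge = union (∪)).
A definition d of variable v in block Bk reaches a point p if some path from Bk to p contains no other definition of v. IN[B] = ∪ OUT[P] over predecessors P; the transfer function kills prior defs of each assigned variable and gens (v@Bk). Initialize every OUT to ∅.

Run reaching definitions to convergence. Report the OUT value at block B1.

Answer: {a@B0, c@B0, d@B0, e@B3, f@B1}

Trace:
Per-block solution:
  B0: | IN={a@B0, c@B0, d@B0, e@B3, f@B3} | OUT={a@B0, c@B0, d@B0, e@B3, f@B3}
  B1: | IN={a@B0, c@B0, d@B0, e@B3, f@B3} | OUT={a@B0, c@B0, d@B0, e@B3, f@B1}
  B2: | IN={a@B0, c@B0, d@B0, e@B3, e@B4, f@B1, f@B4} | OUT={a@B0, c@B0, d@B0, e@B3, e@B4, f@B2}
  B3: | IN={a@B0, c@B0, d@B0, e@B3, e@B4, f@B2} | OUT={a@B0, c@B0, d@B0, e@B3, f@B3}
  B4: | IN={a@B0, c@B0, d@B0, e@B3, f@B1, f@B3} | OUT={a@B0, c@B0, d@B0, e@B4, f@B4}
  B5: | IN={a@B0, c@B0, d@B0, e@B3, e@B4, f@B3, f@B4} | OUT={a@B0, b@B5, c@B0, d@B0, e@B3, e@B4, f@B3, f@B4}
  B6: | IN={a@B0, b@B5, c@B0, d@B0, e@B3, e@B4, f@B3, f@B4} | OUT={a@B0, b@B5, c@B0, d@B6, e@B3, e@B4, f@B3, f@B4}
  B7: | IN={a@B0, b@B5, c@B0, d@B0, d@B6, e@B3, e@B4, f@B2, f@B3, f@B4} | OUT={a@B0, b@B5, c@B7, d@B0, d@B6, e@B7, f@B2, f@B3, f@B4}

Merge at B1: IN[B1] = OUT[B0] = {a@B0, c@B0, d@B0, e@B3, f@B3}
Applying B1's transfer function to that IN value gives OUT[B1] (row B1 above).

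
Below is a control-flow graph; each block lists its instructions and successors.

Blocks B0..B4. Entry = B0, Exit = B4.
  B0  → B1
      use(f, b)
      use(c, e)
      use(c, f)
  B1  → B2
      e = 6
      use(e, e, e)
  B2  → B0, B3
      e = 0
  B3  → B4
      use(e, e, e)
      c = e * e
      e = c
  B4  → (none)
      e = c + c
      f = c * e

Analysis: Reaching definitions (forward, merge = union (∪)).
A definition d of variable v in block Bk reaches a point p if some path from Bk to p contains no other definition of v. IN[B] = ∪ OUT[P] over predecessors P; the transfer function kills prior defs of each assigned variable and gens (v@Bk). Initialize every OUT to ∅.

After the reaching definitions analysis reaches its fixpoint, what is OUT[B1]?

Fixpoint table:
  B0: | IN={e@B2} | OUT={e@B2}
  B1: | IN={e@B2} | OUT={e@B1}
  B2: | IN={e@B1} | OUT={e@B2}
  B3: | IN={e@B2} | OUT={c@B3, e@B3}
  B4: | IN={c@B3, e@B3} | OUT={c@B3, e@B4, f@B4}

Merge at B1: IN[B1] = OUT[B0] = {e@B2}
Applying B1's transfer function to that IN value gives OUT[B1] (row B1 above).

Answer: {e@B1}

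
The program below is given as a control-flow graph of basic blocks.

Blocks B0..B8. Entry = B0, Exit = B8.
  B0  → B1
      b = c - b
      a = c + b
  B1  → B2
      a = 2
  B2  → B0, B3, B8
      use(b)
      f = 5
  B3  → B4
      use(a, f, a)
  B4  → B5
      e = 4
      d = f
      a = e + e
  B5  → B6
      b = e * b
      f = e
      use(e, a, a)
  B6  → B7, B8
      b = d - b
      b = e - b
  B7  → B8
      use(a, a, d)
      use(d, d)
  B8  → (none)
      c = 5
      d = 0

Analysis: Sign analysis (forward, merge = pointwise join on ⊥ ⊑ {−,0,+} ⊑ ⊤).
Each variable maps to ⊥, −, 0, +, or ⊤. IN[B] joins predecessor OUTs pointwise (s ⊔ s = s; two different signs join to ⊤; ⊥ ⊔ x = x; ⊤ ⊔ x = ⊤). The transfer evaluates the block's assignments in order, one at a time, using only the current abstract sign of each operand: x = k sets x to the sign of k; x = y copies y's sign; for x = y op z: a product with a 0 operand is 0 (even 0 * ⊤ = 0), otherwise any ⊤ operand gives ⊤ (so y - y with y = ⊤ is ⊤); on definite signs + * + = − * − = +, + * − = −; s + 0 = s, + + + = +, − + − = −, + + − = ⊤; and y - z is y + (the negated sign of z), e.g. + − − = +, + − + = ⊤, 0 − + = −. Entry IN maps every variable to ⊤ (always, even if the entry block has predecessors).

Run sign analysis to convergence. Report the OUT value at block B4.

Fixpoint table:
  B0: | IN=(all ⊤) | OUT=(all ⊤)
  B1: | IN=(all ⊤) | OUT={a:+; rest ⊤}
  B2: | IN={a:+; rest ⊤} | OUT={a:+, f:+; rest ⊤}
  B3: | IN={a:+, f:+; rest ⊤} | OUT={a:+, f:+; rest ⊤}
  B4: | IN={a:+, f:+; rest ⊤} | OUT={a:+, d:+, e:+, f:+; rest ⊤}
  B5: | IN={a:+, d:+, e:+, f:+; rest ⊤} | OUT={a:+, d:+, e:+, f:+; rest ⊤}
  B6: | IN={a:+, d:+, e:+, f:+; rest ⊤} | OUT={a:+, d:+, e:+, f:+; rest ⊤}
  B7: | IN={a:+, d:+, e:+, f:+; rest ⊤} | OUT={a:+, d:+, e:+, f:+; rest ⊤}
  B8: | IN={a:+, f:+; rest ⊤} | OUT={a:+, c:+, d:0, f:+; rest ⊤}

Merge at B4: IN[B4] = OUT[B3] = {a: +, b: ⊤, c: ⊤, d: ⊤, e: ⊤, f: +}
Applying B4's transfer function to that IN value gives OUT[B4] (row B4 above).

Answer: {a: +, b: ⊤, c: ⊤, d: +, e: +, f: +}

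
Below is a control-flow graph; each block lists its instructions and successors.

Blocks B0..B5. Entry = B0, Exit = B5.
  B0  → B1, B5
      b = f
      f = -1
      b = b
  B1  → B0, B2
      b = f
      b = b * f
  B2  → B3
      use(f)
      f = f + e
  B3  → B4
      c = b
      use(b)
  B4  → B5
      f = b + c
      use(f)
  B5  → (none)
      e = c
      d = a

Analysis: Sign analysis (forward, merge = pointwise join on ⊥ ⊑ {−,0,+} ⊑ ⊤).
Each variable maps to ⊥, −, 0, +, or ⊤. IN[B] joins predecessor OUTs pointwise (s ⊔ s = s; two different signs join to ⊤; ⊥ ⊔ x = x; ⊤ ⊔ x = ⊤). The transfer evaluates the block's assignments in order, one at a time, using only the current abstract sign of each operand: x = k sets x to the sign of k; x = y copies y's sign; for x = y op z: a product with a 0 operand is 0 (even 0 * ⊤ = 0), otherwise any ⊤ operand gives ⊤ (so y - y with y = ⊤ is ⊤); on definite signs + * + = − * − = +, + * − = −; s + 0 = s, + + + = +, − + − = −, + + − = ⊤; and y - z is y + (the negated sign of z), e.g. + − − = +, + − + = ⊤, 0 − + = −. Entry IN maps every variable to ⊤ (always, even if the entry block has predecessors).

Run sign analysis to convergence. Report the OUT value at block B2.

Per-block solution:
  B0:  IN=(all ⊤)  OUT={f:-; rest ⊤}
  B1:  IN={f:-; rest ⊤}  OUT={b:+, f:-; rest ⊤}
  B2:  IN={b:+, f:-; rest ⊤}  OUT={b:+; rest ⊤}
  B3:  IN={b:+; rest ⊤}  OUT={b:+, c:+; rest ⊤}
  B4:  IN={b:+, c:+; rest ⊤}  OUT={b:+, c:+, f:+; rest ⊤}
  B5:  IN=(all ⊤)  OUT=(all ⊤)

Merge at B2: IN[B2] = OUT[B1] = {a: ⊤, b: +, c: ⊤, d: ⊤, e: ⊤, f: -}
Applying B2's transfer function to that IN value gives OUT[B2] (row B2 above).

Answer: {a: ⊤, b: +, c: ⊤, d: ⊤, e: ⊤, f: ⊤}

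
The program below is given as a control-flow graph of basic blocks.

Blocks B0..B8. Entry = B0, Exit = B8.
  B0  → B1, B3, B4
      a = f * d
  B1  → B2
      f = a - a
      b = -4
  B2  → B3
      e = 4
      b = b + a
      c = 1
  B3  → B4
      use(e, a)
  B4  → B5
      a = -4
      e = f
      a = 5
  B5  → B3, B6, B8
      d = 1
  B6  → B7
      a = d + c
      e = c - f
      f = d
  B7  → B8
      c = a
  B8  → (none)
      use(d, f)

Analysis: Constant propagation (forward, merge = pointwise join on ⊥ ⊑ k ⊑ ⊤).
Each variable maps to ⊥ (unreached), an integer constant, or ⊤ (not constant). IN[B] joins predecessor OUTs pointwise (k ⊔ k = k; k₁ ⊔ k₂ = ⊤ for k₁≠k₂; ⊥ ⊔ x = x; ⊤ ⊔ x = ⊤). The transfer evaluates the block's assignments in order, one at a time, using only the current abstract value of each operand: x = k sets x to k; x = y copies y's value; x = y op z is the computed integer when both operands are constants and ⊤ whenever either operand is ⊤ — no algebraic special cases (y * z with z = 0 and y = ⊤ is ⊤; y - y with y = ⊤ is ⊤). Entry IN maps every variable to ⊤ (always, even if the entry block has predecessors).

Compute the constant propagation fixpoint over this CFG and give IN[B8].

Fixpoint table:
  B0: | IN=(all ⊤) | OUT=(all ⊤)
  B1: | IN=(all ⊤) | OUT={b:-4; rest ⊤}
  B2: | IN={b:-4; rest ⊤} | OUT={c:1, e:4; rest ⊤}
  B3: | IN=(all ⊤) | OUT=(all ⊤)
  B4: | IN=(all ⊤) | OUT={a:5; rest ⊤}
  B5: | IN={a:5; rest ⊤} | OUT={a:5, d:1; rest ⊤}
  B6: | IN={a:5, d:1; rest ⊤} | OUT={d:1, f:1; rest ⊤}
  B7: | IN={d:1, f:1; rest ⊤} | OUT={d:1, f:1; rest ⊤}
  B8: | IN={d:1; rest ⊤} | OUT={d:1; rest ⊤}

Merge at B8: IN[B8] = OUT[B5] ⊔ OUT[B7] = {a: ⊤, b: ⊤, c: ⊤, d: 1, e: ⊤, f: ⊤}

Answer: {a: ⊤, b: ⊤, c: ⊤, d: 1, e: ⊤, f: ⊤}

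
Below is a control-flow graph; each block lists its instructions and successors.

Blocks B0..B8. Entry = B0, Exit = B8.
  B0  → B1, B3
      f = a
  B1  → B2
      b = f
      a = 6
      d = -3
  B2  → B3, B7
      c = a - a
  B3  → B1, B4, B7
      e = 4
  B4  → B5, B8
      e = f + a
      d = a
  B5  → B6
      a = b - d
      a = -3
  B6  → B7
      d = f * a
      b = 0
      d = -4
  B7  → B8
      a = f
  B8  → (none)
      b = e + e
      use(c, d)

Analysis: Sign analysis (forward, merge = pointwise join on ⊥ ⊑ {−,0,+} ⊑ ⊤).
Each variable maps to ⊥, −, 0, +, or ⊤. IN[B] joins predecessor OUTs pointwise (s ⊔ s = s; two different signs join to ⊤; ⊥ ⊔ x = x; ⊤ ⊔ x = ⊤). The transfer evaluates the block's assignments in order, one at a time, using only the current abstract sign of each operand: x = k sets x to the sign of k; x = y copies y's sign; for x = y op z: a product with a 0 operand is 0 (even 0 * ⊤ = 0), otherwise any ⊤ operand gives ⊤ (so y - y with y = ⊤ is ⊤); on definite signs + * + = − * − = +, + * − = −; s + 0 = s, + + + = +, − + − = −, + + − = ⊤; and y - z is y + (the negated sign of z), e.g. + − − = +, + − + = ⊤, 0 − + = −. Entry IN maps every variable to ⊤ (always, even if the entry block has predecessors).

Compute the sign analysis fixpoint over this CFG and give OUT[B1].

Answer: {a: +, b: ⊤, c: ⊤, d: -, e: ⊤, f: ⊤}

Trace:
Converged values:
  B0:   IN=(all ⊤)   OUT=(all ⊤)
  B1:   IN=(all ⊤)   OUT={a:+, d:-; rest ⊤}
  B2:   IN={a:+, d:-; rest ⊤}   OUT={a:+, d:-; rest ⊤}
  B3:   IN=(all ⊤)   OUT={e:+; rest ⊤}
  B4:   IN={e:+; rest ⊤}   OUT=(all ⊤)
  B5:   IN=(all ⊤)   OUT={a:-; rest ⊤}
  B6:   IN={a:-; rest ⊤}   OUT={a:-, b:0, d:-; rest ⊤}
  B7:   IN=(all ⊤)   OUT=(all ⊤)
  B8:   IN=(all ⊤)   OUT=(all ⊤)

Merge at B1: IN[B1] = OUT[B0] ⊔ OUT[B3] = {a: ⊤, b: ⊤, c: ⊤, d: ⊤, e: ⊤, f: ⊤}
Applying B1's transfer function to that IN value gives OUT[B1] (row B1 above).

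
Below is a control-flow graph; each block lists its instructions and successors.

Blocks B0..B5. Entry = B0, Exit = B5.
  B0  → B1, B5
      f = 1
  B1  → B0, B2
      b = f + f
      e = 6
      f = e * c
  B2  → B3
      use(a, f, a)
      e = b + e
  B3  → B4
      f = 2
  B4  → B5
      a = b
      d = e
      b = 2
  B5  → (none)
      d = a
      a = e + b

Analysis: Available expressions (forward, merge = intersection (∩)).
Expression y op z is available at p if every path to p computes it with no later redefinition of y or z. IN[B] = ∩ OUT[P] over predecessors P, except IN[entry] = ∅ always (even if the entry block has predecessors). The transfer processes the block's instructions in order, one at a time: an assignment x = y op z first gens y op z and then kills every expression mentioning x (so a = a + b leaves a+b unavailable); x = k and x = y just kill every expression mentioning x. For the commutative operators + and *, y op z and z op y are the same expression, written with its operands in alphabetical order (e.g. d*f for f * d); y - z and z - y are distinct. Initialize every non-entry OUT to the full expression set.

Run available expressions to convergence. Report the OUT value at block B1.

Answer: {c*e}

Working:
Per-block solution:
  B0: | IN={} | OUT={}
  B1: | IN={} | OUT={c*e}
  B2: | IN={c*e} | OUT={}
  B3: | IN={} | OUT={}
  B4: | IN={} | OUT={}
  B5: | IN={} | OUT={b+e}

Merge at B1: IN[B1] = OUT[B0] = {}
Applying B1's transfer function to that IN value gives OUT[B1] (row B1 above).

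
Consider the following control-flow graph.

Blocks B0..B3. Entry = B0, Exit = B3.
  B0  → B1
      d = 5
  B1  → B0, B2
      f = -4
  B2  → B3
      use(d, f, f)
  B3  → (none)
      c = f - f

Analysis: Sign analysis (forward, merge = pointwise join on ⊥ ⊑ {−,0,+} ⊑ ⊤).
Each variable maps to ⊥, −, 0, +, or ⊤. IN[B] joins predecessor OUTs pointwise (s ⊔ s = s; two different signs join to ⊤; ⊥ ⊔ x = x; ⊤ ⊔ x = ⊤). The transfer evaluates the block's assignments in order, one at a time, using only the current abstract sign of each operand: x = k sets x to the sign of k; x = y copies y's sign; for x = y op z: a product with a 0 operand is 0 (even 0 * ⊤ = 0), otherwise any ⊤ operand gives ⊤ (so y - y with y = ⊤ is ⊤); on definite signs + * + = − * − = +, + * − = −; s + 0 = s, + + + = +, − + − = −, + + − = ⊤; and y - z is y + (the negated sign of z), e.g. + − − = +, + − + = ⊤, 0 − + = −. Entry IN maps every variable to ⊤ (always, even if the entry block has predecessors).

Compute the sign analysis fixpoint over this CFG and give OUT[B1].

Answer: {a: ⊤, b: ⊤, c: ⊤, d: +, e: ⊤, f: -}

Working:
Fixpoint table:
  B0:  IN=(all ⊤)  OUT={d:+; rest ⊤}
  B1:  IN={d:+; rest ⊤}  OUT={d:+, f:-; rest ⊤}
  B2:  IN={d:+, f:-; rest ⊤}  OUT={d:+, f:-; rest ⊤}
  B3:  IN={d:+, f:-; rest ⊤}  OUT={d:+, f:-; rest ⊤}

Merge at B1: IN[B1] = OUT[B0] = {a: ⊤, b: ⊤, c: ⊤, d: +, e: ⊤, f: ⊤}
Applying B1's transfer function to that IN value gives OUT[B1] (row B1 above).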